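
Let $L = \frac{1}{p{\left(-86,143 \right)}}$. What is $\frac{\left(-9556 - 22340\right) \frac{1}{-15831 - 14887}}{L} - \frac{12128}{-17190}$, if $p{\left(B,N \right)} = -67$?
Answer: $- \frac{9090758044}{132010605} \approx -68.864$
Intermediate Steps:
$L = - \frac{1}{67}$ ($L = \frac{1}{-67} = - \frac{1}{67} \approx -0.014925$)
$\frac{\left(-9556 - 22340\right) \frac{1}{-15831 - 14887}}{L} - \frac{12128}{-17190} = \frac{\left(-9556 - 22340\right) \frac{1}{-15831 - 14887}}{- \frac{1}{67}} - \frac{12128}{-17190} = - \frac{31896}{-30718} \left(-67\right) - - \frac{6064}{8595} = \left(-31896\right) \left(- \frac{1}{30718}\right) \left(-67\right) + \frac{6064}{8595} = \frac{15948}{15359} \left(-67\right) + \frac{6064}{8595} = - \frac{1068516}{15359} + \frac{6064}{8595} = - \frac{9090758044}{132010605}$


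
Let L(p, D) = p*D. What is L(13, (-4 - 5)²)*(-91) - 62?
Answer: -95885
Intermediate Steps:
L(p, D) = D*p
L(13, (-4 - 5)²)*(-91) - 62 = ((-4 - 5)²*13)*(-91) - 62 = ((-9)²*13)*(-91) - 62 = (81*13)*(-91) - 62 = 1053*(-91) - 62 = -95823 - 62 = -95885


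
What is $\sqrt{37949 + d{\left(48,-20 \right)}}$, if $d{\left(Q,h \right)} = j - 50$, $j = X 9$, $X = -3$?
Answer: $12 \sqrt{263} \approx 194.61$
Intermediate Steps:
$j = -27$ ($j = \left(-3\right) 9 = -27$)
$d{\left(Q,h \right)} = -77$ ($d{\left(Q,h \right)} = -27 - 50 = -77$)
$\sqrt{37949 + d{\left(48,-20 \right)}} = \sqrt{37949 - 77} = \sqrt{37872} = 12 \sqrt{263}$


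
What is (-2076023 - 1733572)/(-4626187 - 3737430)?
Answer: 3809595/8363617 ≈ 0.45550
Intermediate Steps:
(-2076023 - 1733572)/(-4626187 - 3737430) = -3809595/(-8363617) = -3809595*(-1/8363617) = 3809595/8363617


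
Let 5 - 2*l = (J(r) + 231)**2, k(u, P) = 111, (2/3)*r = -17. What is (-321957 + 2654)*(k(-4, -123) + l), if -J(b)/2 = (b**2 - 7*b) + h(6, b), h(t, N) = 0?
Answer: 2598711645403/8 ≈ 3.2484e+11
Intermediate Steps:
r = -51/2 (r = (3/2)*(-17) = -51/2 ≈ -25.500)
J(b) = -2*b**2 + 14*b (J(b) = -2*((b**2 - 7*b) + 0) = -2*(b**2 - 7*b) = -2*b**2 + 14*b)
l = -8139589/8 (l = 5/2 - (2*(-51/2)*(7 - 1*(-51/2)) + 231)**2/2 = 5/2 - (2*(-51/2)*(7 + 51/2) + 231)**2/2 = 5/2 - (2*(-51/2)*(65/2) + 231)**2/2 = 5/2 - (-3315/2 + 231)**2/2 = 5/2 - (-2853/2)**2/2 = 5/2 - 1/2*8139609/4 = 5/2 - 8139609/8 = -8139589/8 ≈ -1.0174e+6)
(-321957 + 2654)*(k(-4, -123) + l) = (-321957 + 2654)*(111 - 8139589/8) = -319303*(-8138701/8) = 2598711645403/8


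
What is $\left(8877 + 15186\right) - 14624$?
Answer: $9439$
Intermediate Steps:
$\left(8877 + 15186\right) - 14624 = 24063 - 14624 = 9439$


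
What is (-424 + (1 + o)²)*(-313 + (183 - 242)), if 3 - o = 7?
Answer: 154380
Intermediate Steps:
o = -4 (o = 3 - 1*7 = 3 - 7 = -4)
(-424 + (1 + o)²)*(-313 + (183 - 242)) = (-424 + (1 - 4)²)*(-313 + (183 - 242)) = (-424 + (-3)²)*(-313 - 59) = (-424 + 9)*(-372) = -415*(-372) = 154380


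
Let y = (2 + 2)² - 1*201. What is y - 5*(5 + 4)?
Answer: -230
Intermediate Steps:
y = -185 (y = 4² - 201 = 16 - 201 = -185)
y - 5*(5 + 4) = -185 - 5*(5 + 4) = -185 - 5*9 = -185 - 45 = -230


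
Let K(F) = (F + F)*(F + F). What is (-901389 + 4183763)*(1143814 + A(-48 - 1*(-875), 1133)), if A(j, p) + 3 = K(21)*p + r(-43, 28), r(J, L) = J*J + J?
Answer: 10320535519646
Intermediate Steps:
r(J, L) = J + J² (r(J, L) = J² + J = J + J²)
K(F) = 4*F² (K(F) = (2*F)*(2*F) = 4*F²)
A(j, p) = 1803 + 1764*p (A(j, p) = -3 + ((4*21²)*p - 43*(1 - 43)) = -3 + ((4*441)*p - 43*(-42)) = -3 + (1764*p + 1806) = -3 + (1806 + 1764*p) = 1803 + 1764*p)
(-901389 + 4183763)*(1143814 + A(-48 - 1*(-875), 1133)) = (-901389 + 4183763)*(1143814 + (1803 + 1764*1133)) = 3282374*(1143814 + (1803 + 1998612)) = 3282374*(1143814 + 2000415) = 3282374*3144229 = 10320535519646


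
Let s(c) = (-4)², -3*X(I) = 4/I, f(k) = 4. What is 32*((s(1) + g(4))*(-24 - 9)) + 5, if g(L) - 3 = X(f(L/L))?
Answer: -19707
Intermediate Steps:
X(I) = -4/(3*I)
g(L) = 8/3 (g(L) = 3 - 4/3/4 = 3 - 4/3*¼ = 3 - ⅓ = 8/3)
s(c) = 16
32*((s(1) + g(4))*(-24 - 9)) + 5 = 32*((16 + 8/3)*(-24 - 9)) + 5 = 32*((56/3)*(-33)) + 5 = 32*(-616) + 5 = -19712 + 5 = -19707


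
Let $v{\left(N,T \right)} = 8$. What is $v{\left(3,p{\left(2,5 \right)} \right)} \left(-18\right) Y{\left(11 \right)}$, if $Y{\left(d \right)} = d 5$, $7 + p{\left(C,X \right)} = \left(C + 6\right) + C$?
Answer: $-7920$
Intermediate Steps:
$p{\left(C,X \right)} = -1 + 2 C$ ($p{\left(C,X \right)} = -7 + \left(\left(C + 6\right) + C\right) = -7 + \left(\left(6 + C\right) + C\right) = -7 + \left(6 + 2 C\right) = -1 + 2 C$)
$Y{\left(d \right)} = 5 d$
$v{\left(3,p{\left(2,5 \right)} \right)} \left(-18\right) Y{\left(11 \right)} = 8 \left(-18\right) 5 \cdot 11 = \left(-144\right) 55 = -7920$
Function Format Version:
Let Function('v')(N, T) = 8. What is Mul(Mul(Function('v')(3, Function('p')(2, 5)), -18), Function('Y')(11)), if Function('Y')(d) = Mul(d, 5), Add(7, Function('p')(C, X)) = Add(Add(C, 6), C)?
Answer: -7920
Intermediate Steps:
Function('p')(C, X) = Add(-1, Mul(2, C)) (Function('p')(C, X) = Add(-7, Add(Add(C, 6), C)) = Add(-7, Add(Add(6, C), C)) = Add(-7, Add(6, Mul(2, C))) = Add(-1, Mul(2, C)))
Function('Y')(d) = Mul(5, d)
Mul(Mul(Function('v')(3, Function('p')(2, 5)), -18), Function('Y')(11)) = Mul(Mul(8, -18), Mul(5, 11)) = Mul(-144, 55) = -7920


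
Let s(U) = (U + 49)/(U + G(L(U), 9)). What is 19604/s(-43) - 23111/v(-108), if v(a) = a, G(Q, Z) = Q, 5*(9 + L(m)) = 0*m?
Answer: -18326233/108 ≈ -1.6969e+5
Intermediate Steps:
L(m) = -9 (L(m) = -9 + (0*m)/5 = -9 + (⅕)*0 = -9 + 0 = -9)
s(U) = (49 + U)/(-9 + U) (s(U) = (U + 49)/(U - 9) = (49 + U)/(-9 + U))
19604/s(-43) - 23111/v(-108) = 19604/(((49 - 43)/(-9 - 43))) - 23111/(-108) = 19604/((6/(-52))) - 23111*(-1/108) = 19604/((-1/52*6)) + 23111/108 = 19604/(-3/26) + 23111/108 = 19604*(-26/3) + 23111/108 = -509704/3 + 23111/108 = -18326233/108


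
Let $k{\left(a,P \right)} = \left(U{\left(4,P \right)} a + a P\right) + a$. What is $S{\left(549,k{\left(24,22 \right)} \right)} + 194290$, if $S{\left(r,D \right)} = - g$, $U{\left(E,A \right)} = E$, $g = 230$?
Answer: $194060$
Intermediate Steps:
$k{\left(a,P \right)} = 5 a + P a$ ($k{\left(a,P \right)} = \left(4 a + a P\right) + a = \left(4 a + P a\right) + a = 5 a + P a$)
$S{\left(r,D \right)} = -230$ ($S{\left(r,D \right)} = \left(-1\right) 230 = -230$)
$S{\left(549,k{\left(24,22 \right)} \right)} + 194290 = -230 + 194290 = 194060$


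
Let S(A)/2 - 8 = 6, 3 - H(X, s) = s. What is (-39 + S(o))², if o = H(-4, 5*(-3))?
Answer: 121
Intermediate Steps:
H(X, s) = 3 - s
o = 18 (o = 3 - 5*(-3) = 3 - 1*(-15) = 3 + 15 = 18)
S(A) = 28 (S(A) = 16 + 2*6 = 16 + 12 = 28)
(-39 + S(o))² = (-39 + 28)² = (-11)² = 121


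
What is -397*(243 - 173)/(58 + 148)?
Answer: -13895/103 ≈ -134.90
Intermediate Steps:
-397*(243 - 173)/(58 + 148) = -397/(206/70) = -397/(206*(1/70)) = -397/103/35 = -397*35/103 = -13895/103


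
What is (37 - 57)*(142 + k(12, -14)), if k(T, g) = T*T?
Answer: -5720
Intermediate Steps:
k(T, g) = T²
(37 - 57)*(142 + k(12, -14)) = (37 - 57)*(142 + 12²) = -20*(142 + 144) = -20*286 = -5720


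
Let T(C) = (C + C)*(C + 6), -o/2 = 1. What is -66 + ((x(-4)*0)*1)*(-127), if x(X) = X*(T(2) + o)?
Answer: -66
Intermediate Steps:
o = -2 (o = -2*1 = -2)
T(C) = 2*C*(6 + C) (T(C) = (2*C)*(6 + C) = 2*C*(6 + C))
x(X) = 30*X (x(X) = X*(2*2*(6 + 2) - 2) = X*(2*2*8 - 2) = X*(32 - 2) = X*30 = 30*X)
-66 + ((x(-4)*0)*1)*(-127) = -66 + (((30*(-4))*0)*1)*(-127) = -66 + (-120*0*1)*(-127) = -66 + (0*1)*(-127) = -66 + 0*(-127) = -66 + 0 = -66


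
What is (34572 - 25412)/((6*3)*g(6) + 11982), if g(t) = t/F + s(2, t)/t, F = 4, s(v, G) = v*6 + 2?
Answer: 9160/12051 ≈ 0.76010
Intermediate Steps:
s(v, G) = 2 + 6*v (s(v, G) = 6*v + 2 = 2 + 6*v)
g(t) = 14/t + t/4 (g(t) = t/4 + (2 + 6*2)/t = t*(1/4) + (2 + 12)/t = t/4 + 14/t = 14/t + t/4)
(34572 - 25412)/((6*3)*g(6) + 11982) = (34572 - 25412)/((6*3)*(14/6 + (1/4)*6) + 11982) = 9160/(18*(14*(1/6) + 3/2) + 11982) = 9160/(18*(7/3 + 3/2) + 11982) = 9160/(18*(23/6) + 11982) = 9160/(69 + 11982) = 9160/12051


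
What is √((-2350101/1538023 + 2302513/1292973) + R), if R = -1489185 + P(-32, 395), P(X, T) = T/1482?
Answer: I*√159685124840708268617283562349103134/327459790971742 ≈ 1220.3*I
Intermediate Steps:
P(X, T) = T/1482 (P(X, T) = T*(1/1482) = T/1482)
R = -2206971775/1482 (R = -1489185 + (1/1482)*395 = -1489185 + 395/1482 = -2206971775/1482 ≈ -1.4892e+6)
√((-2350101/1538023 + 2302513/1292973) + R) = √((-2350101/1538023 + 2302513/1292973) - 2206971775/1482) = √(502700811526/1988622212379 - 2206971775/1482) = √(-487648038761767324577/327459790971742) = I*√159685124840708268617283562349103134/327459790971742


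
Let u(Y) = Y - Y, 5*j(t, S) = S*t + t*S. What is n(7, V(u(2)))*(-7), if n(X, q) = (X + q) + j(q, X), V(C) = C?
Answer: -49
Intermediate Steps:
j(t, S) = 2*S*t/5 (j(t, S) = (S*t + t*S)/5 = (S*t + S*t)/5 = (2*S*t)/5 = 2*S*t/5)
u(Y) = 0
n(X, q) = X + q + 2*X*q/5 (n(X, q) = (X + q) + 2*X*q/5 = X + q + 2*X*q/5)
n(7, V(u(2)))*(-7) = (7 + 0 + (2/5)*7*0)*(-7) = (7 + 0 + 0)*(-7) = 7*(-7) = -49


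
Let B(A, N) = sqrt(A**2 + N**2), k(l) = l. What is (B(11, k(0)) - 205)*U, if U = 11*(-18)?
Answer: 38412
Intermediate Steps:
U = -198
(B(11, k(0)) - 205)*U = (sqrt(11**2 + 0**2) - 205)*(-198) = (sqrt(121 + 0) - 205)*(-198) = (sqrt(121) - 205)*(-198) = (11 - 205)*(-198) = -194*(-198) = 38412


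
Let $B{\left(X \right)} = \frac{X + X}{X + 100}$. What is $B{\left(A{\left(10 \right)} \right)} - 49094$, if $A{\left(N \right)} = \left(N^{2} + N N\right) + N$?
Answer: $- \frac{1521872}{31} \approx -49093.0$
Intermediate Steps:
$A{\left(N \right)} = N + 2 N^{2}$ ($A{\left(N \right)} = \left(N^{2} + N^{2}\right) + N = 2 N^{2} + N = N + 2 N^{2}$)
$B{\left(X \right)} = \frac{2 X}{100 + X}$
$B{\left(A{\left(10 \right)} \right)} - 49094 = \frac{2 \cdot 10 \left(1 + 2 \cdot 10\right)}{100 + 10 \left(1 + 2 \cdot 10\right)} - 49094 = \frac{2 \cdot 10 \left(1 + 20\right)}{100 + 10 \left(1 + 20\right)} - 49094 = \frac{2 \cdot 10 \cdot 21}{100 + 10 \cdot 21} - 49094 = 2 \cdot 210 \frac{1}{100 + 210} - 49094 = 2 \cdot 210 \cdot \frac{1}{310} - 49094 = \frac{42}{31} - 49094 = - \frac{1521872}{31}$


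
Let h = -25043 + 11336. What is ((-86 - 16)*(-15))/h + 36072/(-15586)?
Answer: -28793638/11868739 ≈ -2.4260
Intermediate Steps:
h = -13707
((-86 - 16)*(-15))/h + 36072/(-15586) = ((-86 - 16)*(-15))/(-13707) + 36072/(-15586) = -102*(-15)*(-1/13707) + 36072*(-1/15586) = 1530*(-1/13707) - 18036/7793 = -170/1523 - 18036/7793 = -28793638/11868739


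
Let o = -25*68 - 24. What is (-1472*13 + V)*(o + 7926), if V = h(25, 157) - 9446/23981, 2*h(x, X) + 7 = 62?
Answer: -2842068884669/23981 ≈ -1.1851e+8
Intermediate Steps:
h(x, X) = 55/2 (h(x, X) = -7/2 + (½)*62 = -7/2 + 31 = 55/2)
o = -1724 (o = -1700 - 24 = -1724)
V = 1300063/47962 (V = 55/2 - 9446/23981 = 1300063/47962 ≈ 27.106)
(-1472*13 + V)*(o + 7926) = (-1472*13 + 1300063/47962)*(-1724 + 7926) = (-19136 + 1300063/47962)*6202 = -916500769/47962*6202 = -2842068884669/23981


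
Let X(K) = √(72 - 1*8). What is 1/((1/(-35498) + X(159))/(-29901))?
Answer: -353808566/94661 ≈ -3737.6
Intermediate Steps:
X(K) = 8 (X(K) = √(72 - 8) = √64 = 8)
1/((1/(-35498) + X(159))/(-29901)) = 1/((1/(-35498) + 8)/(-29901)) = 1/((-1/35498 + 8)*(-1/29901)) = 1/((283983/35498)*(-1/29901)) = 1/(-94661/353808566) = -353808566/94661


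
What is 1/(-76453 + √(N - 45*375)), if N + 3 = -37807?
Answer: -76453/5845115894 - I*√54685/5845115894 ≈ -1.308e-5 - 4.0007e-8*I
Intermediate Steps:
N = -37810 (N = -3 - 37807 = -37810)
1/(-76453 + √(N - 45*375)) = 1/(-76453 + √(-37810 - 45*375)) = 1/(-76453 + √(-37810 - 16875)) = 1/(-76453 + √(-54685)) = 1/(-76453 + I*√54685)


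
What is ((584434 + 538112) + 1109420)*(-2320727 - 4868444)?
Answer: -16045985240186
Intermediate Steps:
((584434 + 538112) + 1109420)*(-2320727 - 4868444) = (1122546 + 1109420)*(-7189171) = 2231966*(-7189171) = -16045985240186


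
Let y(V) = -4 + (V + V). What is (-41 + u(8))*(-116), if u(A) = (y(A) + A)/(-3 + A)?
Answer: 4292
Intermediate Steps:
y(V) = -4 + 2*V
u(A) = (-4 + 3*A)/(-3 + A) (u(A) = ((-4 + 2*A) + A)/(-3 + A) = (-4 + 3*A)/(-3 + A))
(-41 + u(8))*(-116) = (-41 + (-4 + 3*8)/(-3 + 8))*(-116) = (-41 + (-4 + 24)/5)*(-116) = (-41 + (⅕)*20)*(-116) = (-41 + 4)*(-116) = -37*(-116) = 4292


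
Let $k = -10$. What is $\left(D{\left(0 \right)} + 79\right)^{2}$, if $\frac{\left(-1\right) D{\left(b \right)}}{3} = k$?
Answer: $11881$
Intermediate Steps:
$D{\left(b \right)} = 30$ ($D{\left(b \right)} = \left(-3\right) \left(-10\right) = 30$)
$\left(D{\left(0 \right)} + 79\right)^{2} = \left(30 + 79\right)^{2} = 109^{2} = 11881$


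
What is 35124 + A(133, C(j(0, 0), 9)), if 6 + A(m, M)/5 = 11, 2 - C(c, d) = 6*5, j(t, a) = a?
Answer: 35149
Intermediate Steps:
C(c, d) = -28 (C(c, d) = 2 - 6*5 = 2 - 1*30 = 2 - 30 = -28)
A(m, M) = 25 (A(m, M) = -30 + 5*11 = -30 + 55 = 25)
35124 + A(133, C(j(0, 0), 9)) = 35124 + 25 = 35149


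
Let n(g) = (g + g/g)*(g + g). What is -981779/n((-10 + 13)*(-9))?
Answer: -981779/1404 ≈ -699.27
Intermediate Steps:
n(g) = 2*g*(1 + g) (n(g) = (g + 1)*(2*g) = (1 + g)*(2*g) = 2*g*(1 + g))
-981779/n((-10 + 13)*(-9)) = -981779*(-1/(18*(1 + (-10 + 13)*(-9))*(-10 + 13))) = -981779*(-1/(54*(1 + 3*(-9)))) = -981779*(-1/(54*(1 - 27))) = -981779/(2*(-27)*(-26)) = -981779/1404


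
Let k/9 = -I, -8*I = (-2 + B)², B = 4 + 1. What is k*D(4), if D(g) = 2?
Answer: 81/4 ≈ 20.250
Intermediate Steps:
B = 5
I = -9/8 (I = -(-2 + 5)²/8 = -⅛*3² = -⅛*9 = -9/8 ≈ -1.1250)
k = 81/8 (k = 9*(-1*(-9/8)) = 9*(9/8) = 81/8 ≈ 10.125)
k*D(4) = (81/8)*2 = 81/4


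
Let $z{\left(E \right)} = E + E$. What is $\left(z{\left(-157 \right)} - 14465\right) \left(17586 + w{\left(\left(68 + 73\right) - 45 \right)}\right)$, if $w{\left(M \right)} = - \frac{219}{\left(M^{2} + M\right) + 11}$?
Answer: $- \frac{2423077037961}{9323} \approx -2.599 \cdot 10^{8}$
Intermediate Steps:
$z{\left(E \right)} = 2 E$
$w{\left(M \right)} = - \frac{219}{11 + M + M^{2}}$ ($w{\left(M \right)} = - \frac{219}{\left(M + M^{2}\right) + 11} = - \frac{219}{11 + M + M^{2}}$)
$\left(z{\left(-157 \right)} - 14465\right) \left(17586 + w{\left(\left(68 + 73\right) - 45 \right)}\right) = \left(2 \left(-157\right) - 14465\right) \left(17586 - \frac{219}{11 + \left(\left(68 + 73\right) - 45\right) + \left(\left(68 + 73\right) - 45\right)^{2}}\right) = \left(-314 - 14465\right) \left(17586 - \frac{219}{11 + \left(141 - 45\right) + \left(141 - 45\right)^{2}}\right) = - 14779 \left(17586 - \frac{219}{11 + 96 + 96^{2}}\right) = - 14779 \left(17586 - \frac{219}{11 + 96 + 9216}\right) = - 14779 \left(17586 - \frac{219}{9323}\right) = \left(-14779\right) \frac{163954059}{9323} = - \frac{2423077037961}{9323}$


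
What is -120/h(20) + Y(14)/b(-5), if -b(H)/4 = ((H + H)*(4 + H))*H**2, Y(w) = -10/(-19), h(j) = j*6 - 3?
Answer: -76039/74100 ≈ -1.0262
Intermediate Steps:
h(j) = -3 + 6*j (h(j) = 6*j - 3 = -3 + 6*j)
Y(w) = 10/19 (Y(w) = -10*(-1/19) = 10/19)
b(H) = -8*H**3*(4 + H) (b(H) = -4*(H + H)*(4 + H)*H**2 = -4*(2*H)*(4 + H)*H**2 = -4*2*H*(4 + H)*H**2 = -8*H**3*(4 + H))
-120/h(20) + Y(14)/b(-5) = -120/(-3 + 6*20) + 10/(19*((8*(-5)**3*(-4 - 1*(-5))))) = -120/(-3 + 120) + 10/(19*((8*(-125)*(-4 + 5)))) = -120/117 + 10/(19*((8*(-125)*1))) = -120*1/117 + (10/19)/(-1000) = -40/39 + (10/19)*(-1/1000) = -40/39 - 1/1900 = -76039/74100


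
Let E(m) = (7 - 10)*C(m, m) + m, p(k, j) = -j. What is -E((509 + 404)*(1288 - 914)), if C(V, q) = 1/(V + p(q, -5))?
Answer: -116598004751/341467 ≈ -3.4146e+5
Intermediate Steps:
C(V, q) = 1/(5 + V) (C(V, q) = 1/(V - 1*(-5)) = 1/(V + 5) = 1/(5 + V))
E(m) = m - 3/(5 + m) (E(m) = (7 - 10)/(5 + m) + m = -3/(5 + m) + m = m - 3/(5 + m))
-E((509 + 404)*(1288 - 914)) = -(-3 + ((509 + 404)*(1288 - 914))*(5 + (509 + 404)*(1288 - 914)))/(5 + (509 + 404)*(1288 - 914)) = -(-3 + (913*374)*(5 + 913*374))/(5 + 913*374) = -(-3 + 341462*(5 + 341462))/(5 + 341462) = -(-3 + 341462*341467)/341467 = -(-3 + 116598004754)/341467 = -116598004751/341467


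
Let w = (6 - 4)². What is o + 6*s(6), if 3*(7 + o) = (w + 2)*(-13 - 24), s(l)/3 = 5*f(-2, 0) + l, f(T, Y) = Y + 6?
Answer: 567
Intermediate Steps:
f(T, Y) = 6 + Y
w = 4 (w = 2² = 4)
s(l) = 90 + 3*l (s(l) = 3*(5*(6 + 0) + l) = 3*(5*6 + l) = 3*(30 + l) = 90 + 3*l)
o = -81 (o = -7 + ((4 + 2)*(-13 - 24))/3 = -7 + (6*(-37))/3 = -7 + (⅓)*(-222) = -7 - 74 = -81)
o + 6*s(6) = -81 + 6*(90 + 3*6) = -81 + 6*(90 + 18) = -81 + 6*108 = -81 + 648 = 567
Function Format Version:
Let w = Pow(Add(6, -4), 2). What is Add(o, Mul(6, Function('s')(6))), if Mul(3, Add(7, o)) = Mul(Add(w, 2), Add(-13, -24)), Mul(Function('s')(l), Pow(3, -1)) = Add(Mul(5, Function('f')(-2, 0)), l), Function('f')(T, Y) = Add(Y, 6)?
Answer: 567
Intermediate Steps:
Function('f')(T, Y) = Add(6, Y)
w = 4 (w = Pow(2, 2) = 4)
Function('s')(l) = Add(90, Mul(3, l)) (Function('s')(l) = Mul(3, Add(Mul(5, Add(6, 0)), l)) = Mul(3, Add(Mul(5, 6), l)) = Mul(3, Add(30, l)) = Add(90, Mul(3, l)))
o = -81 (o = Add(-7, Mul(Rational(1, 3), Mul(Add(4, 2), Add(-13, -24)))) = Add(-7, Mul(Rational(1, 3), Mul(6, -37))) = Add(-7, Mul(Rational(1, 3), -222)) = Add(-7, -74) = -81)
Add(o, Mul(6, Function('s')(6))) = Add(-81, Mul(6, Add(90, Mul(3, 6)))) = Add(-81, Mul(6, Add(90, 18))) = Add(-81, Mul(6, 108)) = Add(-81, 648) = 567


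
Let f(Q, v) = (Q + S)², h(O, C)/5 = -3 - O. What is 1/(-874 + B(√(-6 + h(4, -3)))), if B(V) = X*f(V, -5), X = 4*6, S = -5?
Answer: I/(2*(-629*I + 120*√41)) ≈ -0.00031895 + 0.00038963*I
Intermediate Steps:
h(O, C) = -15 - 5*O (h(O, C) = 5*(-3 - O) = -15 - 5*O)
f(Q, v) = (-5 + Q)² (f(Q, v) = (Q - 5)² = (-5 + Q)²)
X = 24
B(V) = 24*(-5 + V)²
1/(-874 + B(√(-6 + h(4, -3)))) = 1/(-874 + 24*(-5 + √(-6 + (-15 - 5*4)))²) = 1/(-874 + 24*(-5 + √(-6 + (-15 - 20)))²) = 1/(-874 + 24*(-5 + √(-6 - 35))²) = 1/(-874 + 24*(-5 + √(-41))²) = 1/(-874 + 24*(-5 + I*√41)²)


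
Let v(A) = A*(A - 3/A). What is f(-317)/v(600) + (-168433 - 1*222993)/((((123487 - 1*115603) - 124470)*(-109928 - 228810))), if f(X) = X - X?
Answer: -195713/19746054234 ≈ -9.9115e-6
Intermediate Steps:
f(X) = 0
f(-317)/v(600) + (-168433 - 1*222993)/((((123487 - 1*115603) - 124470)*(-109928 - 228810))) = 0/(-3 + 600²) + (-168433 - 1*222993)/((((123487 - 1*115603) - 124470)*(-109928 - 228810))) = 0/(-3 + 360000) + (-168433 - 222993)/((((123487 - 115603) - 124470)*(-338738))) = 0/359997 - 391426*(-1/(338738*(7884 - 124470))) = 0*(1/359997) - 391426/((-116586*(-338738))) = 0 - 391426/39492108468 = 0 - 391426*1/39492108468 = 0 - 195713/19746054234 = -195713/19746054234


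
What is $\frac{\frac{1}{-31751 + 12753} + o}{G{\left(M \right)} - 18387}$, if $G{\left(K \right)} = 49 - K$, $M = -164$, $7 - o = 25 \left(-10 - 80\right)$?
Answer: $- \frac{3298345}{26559204} \approx -0.12419$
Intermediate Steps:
$o = 2257$ ($o = 7 - 25 \left(-10 - 80\right) = 7 - 25 \left(-90\right) = 7 - -2250 = 7 + 2250 = 2257$)
$\frac{\frac{1}{-31751 + 12753} + o}{G{\left(M \right)} - 18387} = \frac{\frac{1}{-31751 + 12753} + 2257}{\left(49 - -164\right) - 18387} = \frac{\frac{1}{-18998} + 2257}{\left(49 + 164\right) - 18387} = \frac{- \frac{1}{18998} + 2257}{213 - 18387} = \frac{42878485}{18998 \left(-18174\right)} = \frac{42878485}{18998} \left(- \frac{1}{18174}\right) = - \frac{3298345}{26559204}$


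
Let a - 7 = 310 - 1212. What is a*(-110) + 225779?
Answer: 324229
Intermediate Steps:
a = -895 (a = 7 + (310 - 1212) = 7 - 902 = -895)
a*(-110) + 225779 = -895*(-110) + 225779 = 98450 + 225779 = 324229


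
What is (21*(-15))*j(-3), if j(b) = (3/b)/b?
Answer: -105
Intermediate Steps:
j(b) = 3/b²
(21*(-15))*j(-3) = (21*(-15))*(3/(-3)²) = -945/9 = -315*⅓ = -105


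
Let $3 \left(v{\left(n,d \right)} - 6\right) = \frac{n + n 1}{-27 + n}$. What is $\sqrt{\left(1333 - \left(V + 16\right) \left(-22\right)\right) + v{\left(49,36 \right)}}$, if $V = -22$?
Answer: $\frac{2 \sqrt{329010}}{33} \approx 34.763$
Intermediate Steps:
$v{\left(n,d \right)} = 6 + \frac{2 n}{3 \left(-27 + n\right)}$ ($v{\left(n,d \right)} = 6 + \frac{\left(n + n 1\right) \frac{1}{-27 + n}}{3} = 6 + \frac{\left(n + n\right) \frac{1}{-27 + n}}{3} = 6 + \frac{2 n \frac{1}{-27 + n}}{3} = 6 + \frac{2 n}{3 \left(-27 + n\right)}$)
$\sqrt{\left(1333 - \left(V + 16\right) \left(-22\right)\right) + v{\left(49,36 \right)}} = \sqrt{\left(1333 - \left(-22 + 16\right) \left(-22\right)\right) + \frac{2 \left(-243 + 10 \cdot 49\right)}{3 \left(-27 + 49\right)}} = \sqrt{\left(1333 - \left(-6\right) \left(-22\right)\right) + \frac{2 \left(-243 + 490\right)}{3 \cdot 22}} = \sqrt{\left(1333 - 132\right) + \frac{2}{3} \cdot \frac{1}{22} \cdot 247} = \sqrt{\left(1333 - 132\right) + \frac{247}{33}} = \sqrt{1201 + \frac{247}{33}} = \sqrt{\frac{39880}{33}} = \frac{2 \sqrt{329010}}{33}$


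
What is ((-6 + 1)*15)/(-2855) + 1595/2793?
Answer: 952640/1594803 ≈ 0.59734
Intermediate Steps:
((-6 + 1)*15)/(-2855) + 1595/2793 = -5*15*(-1/2855) + 1595*(1/2793) = -75*(-1/2855) + 1595/2793 = 15/571 + 1595/2793 = 952640/1594803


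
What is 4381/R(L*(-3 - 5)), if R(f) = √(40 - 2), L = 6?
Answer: 4381*√38/38 ≈ 710.69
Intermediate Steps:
R(f) = √38
4381/R(L*(-3 - 5)) = 4381/(√38) = 4381*(√38/38) = 4381*√38/38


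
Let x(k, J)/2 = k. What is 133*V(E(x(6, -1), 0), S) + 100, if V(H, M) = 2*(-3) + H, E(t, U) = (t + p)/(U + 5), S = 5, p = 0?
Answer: -1894/5 ≈ -378.80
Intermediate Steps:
x(k, J) = 2*k
E(t, U) = t/(5 + U) (E(t, U) = (t + 0)/(U + 5) = t/(5 + U))
V(H, M) = -6 + H
133*V(E(x(6, -1), 0), S) + 100 = 133*(-6 + (2*6)/(5 + 0)) + 100 = 133*(-6 + 12/5) + 100 = 133*(-18/5) + 100 = -2394/5 + 100 = -1894/5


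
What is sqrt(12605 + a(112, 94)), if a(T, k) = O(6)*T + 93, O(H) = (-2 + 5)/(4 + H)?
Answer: sqrt(318290)/5 ≈ 112.83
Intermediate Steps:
O(H) = 3/(4 + H)
a(T, k) = 93 + 3*T/10 (a(T, k) = (3/(4 + 6))*T + 93 = (3/10)*T + 93 = (3*(1/10))*T + 93 = 3*T/10 + 93 = 93 + 3*T/10)
sqrt(12605 + a(112, 94)) = sqrt(12605 + (93 + (3/10)*112)) = sqrt(12605 + (93 + 168/5)) = sqrt(12605 + 633/5) = sqrt(63658/5) = sqrt(318290)/5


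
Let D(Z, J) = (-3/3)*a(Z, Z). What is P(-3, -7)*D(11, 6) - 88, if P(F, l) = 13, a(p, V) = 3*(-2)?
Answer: -10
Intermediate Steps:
a(p, V) = -6
D(Z, J) = 6 (D(Z, J) = -3/3*(-6) = -3*1/3*(-6) = -1*(-6) = 6)
P(-3, -7)*D(11, 6) - 88 = 13*6 - 88 = 78 - 88 = -10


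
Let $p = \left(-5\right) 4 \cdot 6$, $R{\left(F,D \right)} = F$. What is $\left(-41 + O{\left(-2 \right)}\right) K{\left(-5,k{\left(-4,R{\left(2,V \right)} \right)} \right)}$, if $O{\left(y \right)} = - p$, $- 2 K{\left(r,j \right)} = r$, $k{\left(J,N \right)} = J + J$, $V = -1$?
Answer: $\frac{395}{2} \approx 197.5$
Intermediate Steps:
$k{\left(J,N \right)} = 2 J$
$K{\left(r,j \right)} = - \frac{r}{2}$
$p = -120$ ($p = \left(-20\right) 6 = -120$)
$O{\left(y \right)} = 120$ ($O{\left(y \right)} = \left(-1\right) \left(-120\right) = 120$)
$\left(-41 + O{\left(-2 \right)}\right) K{\left(-5,k{\left(-4,R{\left(2,V \right)} \right)} \right)} = \left(-41 + 120\right) \left(\left(- \frac{1}{2}\right) \left(-5\right)\right) = 79 \cdot \frac{5}{2} = \frac{395}{2}$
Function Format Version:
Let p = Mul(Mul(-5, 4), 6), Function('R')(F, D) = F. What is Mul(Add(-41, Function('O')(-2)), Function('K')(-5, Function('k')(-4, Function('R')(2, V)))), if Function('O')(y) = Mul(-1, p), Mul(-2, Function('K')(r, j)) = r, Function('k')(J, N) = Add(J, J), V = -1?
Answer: Rational(395, 2) ≈ 197.50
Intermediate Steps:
Function('k')(J, N) = Mul(2, J)
Function('K')(r, j) = Mul(Rational(-1, 2), r)
p = -120 (p = Mul(-20, 6) = -120)
Function('O')(y) = 120 (Function('O')(y) = Mul(-1, -120) = 120)
Mul(Add(-41, Function('O')(-2)), Function('K')(-5, Function('k')(-4, Function('R')(2, V)))) = Mul(Add(-41, 120), Mul(Rational(-1, 2), -5)) = Mul(79, Rational(5, 2)) = Rational(395, 2)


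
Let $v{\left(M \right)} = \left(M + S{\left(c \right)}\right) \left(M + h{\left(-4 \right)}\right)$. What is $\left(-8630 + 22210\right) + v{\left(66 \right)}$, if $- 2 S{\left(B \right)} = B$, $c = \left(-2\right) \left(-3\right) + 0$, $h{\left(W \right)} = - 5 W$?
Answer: $18998$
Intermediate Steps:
$c = 6$ ($c = 6 + 0 = 6$)
$S{\left(B \right)} = - \frac{B}{2}$
$v{\left(M \right)} = \left(-3 + M\right) \left(20 + M\right)$ ($v{\left(M \right)} = \left(M - 3\right) \left(M - -20\right) = \left(M - 3\right) \left(M + 20\right) = \left(-3 + M\right) \left(20 + M\right)$)
$\left(-8630 + 22210\right) + v{\left(66 \right)} = \left(-8630 + 22210\right) + \left(-60 + 66^{2} + 17 \cdot 66\right) = 13580 + \left(-60 + 4356 + 1122\right) = 13580 + 5418 = 18998$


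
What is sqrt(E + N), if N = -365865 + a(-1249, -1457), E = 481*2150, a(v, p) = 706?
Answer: sqrt(668991) ≈ 817.92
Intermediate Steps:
E = 1034150
N = -365159 (N = -365865 + 706 = -365159)
sqrt(E + N) = sqrt(1034150 - 365159) = sqrt(668991)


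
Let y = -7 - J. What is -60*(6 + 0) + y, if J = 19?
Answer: -386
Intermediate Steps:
y = -26 (y = -7 - 1*19 = -7 - 19 = -26)
-60*(6 + 0) + y = -60*(6 + 0) - 26 = -60*6 - 26 = -30*12 - 26 = -360 - 26 = -386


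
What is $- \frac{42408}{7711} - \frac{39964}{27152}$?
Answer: $- \frac{364906105}{52342268} \approx -6.9715$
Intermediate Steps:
$- \frac{42408}{7711} - \frac{39964}{27152} = \left(-42408\right) \frac{1}{7711} - \frac{9991}{6788} = - \frac{42408}{7711} - \frac{9991}{6788} = - \frac{364906105}{52342268}$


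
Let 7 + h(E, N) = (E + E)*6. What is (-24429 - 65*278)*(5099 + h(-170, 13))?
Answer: -129706948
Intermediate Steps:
h(E, N) = -7 + 12*E (h(E, N) = -7 + (E + E)*6 = -7 + (2*E)*6 = -7 + 12*E)
(-24429 - 65*278)*(5099 + h(-170, 13)) = (-24429 - 65*278)*(5099 + (-7 + 12*(-170))) = (-24429 - 18070)*(5099 + (-7 - 2040)) = -42499*(5099 - 2047) = -42499*3052 = -129706948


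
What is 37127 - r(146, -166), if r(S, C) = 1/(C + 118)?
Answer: 1782097/48 ≈ 37127.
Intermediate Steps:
r(S, C) = 1/(118 + C)
37127 - r(146, -166) = 37127 - 1/(118 - 166) = 37127 - 1/(-48) = 37127 - 1*(-1/48) = 37127 + 1/48 = 1782097/48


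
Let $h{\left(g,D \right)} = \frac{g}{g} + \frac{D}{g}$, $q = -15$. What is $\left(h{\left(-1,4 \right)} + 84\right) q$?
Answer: $-1215$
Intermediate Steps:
$h{\left(g,D \right)} = 1 + \frac{D}{g}$
$\left(h{\left(-1,4 \right)} + 84\right) q = \left(\frac{4 - 1}{-1} + 84\right) \left(-15\right) = \left(\left(-1\right) 3 + 84\right) \left(-15\right) = \left(-3 + 84\right) \left(-15\right) = 81 \left(-15\right) = -1215$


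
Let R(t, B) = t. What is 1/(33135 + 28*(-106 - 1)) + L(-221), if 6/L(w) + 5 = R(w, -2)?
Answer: -90304/3405707 ≈ -0.026515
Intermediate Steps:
L(w) = 6/(-5 + w)
1/(33135 + 28*(-106 - 1)) + L(-221) = 1/(33135 + 28*(-106 - 1)) + 6/(-5 - 221) = 1/(33135 + 28*(-107)) + 6/(-226) = 1/(33135 - 2996) + 6*(-1/226) = 1/30139 - 3/113 = -90304/3405707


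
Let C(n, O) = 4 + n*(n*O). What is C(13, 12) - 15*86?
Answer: 742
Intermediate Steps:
C(n, O) = 4 + O*n² (C(n, O) = 4 + n*(O*n) = 4 + O*n²)
C(13, 12) - 15*86 = (4 + 12*13²) - 15*86 = (4 + 12*169) - 1290 = (4 + 2028) - 1290 = 2032 - 1290 = 742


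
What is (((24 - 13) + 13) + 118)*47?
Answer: 6674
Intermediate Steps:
(((24 - 13) + 13) + 118)*47 = ((11 + 13) + 118)*47 = (24 + 118)*47 = 142*47 = 6674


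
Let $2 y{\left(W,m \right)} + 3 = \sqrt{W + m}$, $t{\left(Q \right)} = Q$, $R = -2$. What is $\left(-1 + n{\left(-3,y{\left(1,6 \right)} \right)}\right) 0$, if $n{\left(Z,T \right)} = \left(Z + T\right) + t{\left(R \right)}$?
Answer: $0$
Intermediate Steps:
$y{\left(W,m \right)} = - \frac{3}{2} + \frac{\sqrt{W + m}}{2}$
$n{\left(Z,T \right)} = -2 + T + Z$ ($n{\left(Z,T \right)} = \left(Z + T\right) - 2 = \left(T + Z\right) - 2 = -2 + T + Z$)
$\left(-1 + n{\left(-3,y{\left(1,6 \right)} \right)}\right) 0 = \left(-1 - \left(\frac{13}{2} - \frac{\sqrt{1 + 6}}{2}\right)\right) 0 = \left(-1 - \left(\frac{13}{2} - \frac{\sqrt{7}}{2}\right)\right) 0 = \left(- \frac{15}{2} + \frac{\sqrt{7}}{2}\right) 0 = 0$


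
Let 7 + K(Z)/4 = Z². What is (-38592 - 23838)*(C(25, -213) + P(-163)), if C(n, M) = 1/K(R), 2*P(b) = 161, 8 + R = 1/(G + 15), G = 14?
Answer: -477198344835/94948 ≈ -5.0259e+6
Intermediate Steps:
R = -231/29 (R = -8 + 1/(14 + 15) = -8 + 1/29 = -231/29 ≈ -7.9655)
P(b) = 161/2 (P(b) = (½)*161 = 161/2)
K(Z) = -28 + 4*Z²
C(n, M) = 841/189896 (C(n, M) = 1/(-28 + 4*(-231/29)²) = 1/(-28 + 4*(53361/841)) = 1/(-28 + 213444/841) = 1/(189896/841) = 841/189896)
(-38592 - 23838)*(C(25, -213) + P(-163)) = (-38592 - 23838)*(841/189896 + 161/2) = -62430*15287469/189896 = -477198344835/94948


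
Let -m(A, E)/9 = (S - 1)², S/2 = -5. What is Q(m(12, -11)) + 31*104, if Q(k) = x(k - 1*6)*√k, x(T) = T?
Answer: 3224 - 36135*I ≈ 3224.0 - 36135.0*I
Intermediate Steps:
S = -10 (S = 2*(-5) = -10)
m(A, E) = -1089 (m(A, E) = -9*(-10 - 1)² = -9*(-11)² = -9*121 = -1089)
Q(k) = √k*(-6 + k) (Q(k) = (k - 1*6)*√k = (k - 6)*√k = (-6 + k)*√k = √k*(-6 + k))
Q(m(12, -11)) + 31*104 = √(-1089)*(-6 - 1089) + 31*104 = (33*I)*(-1095) + 3224 = -36135*I + 3224 = 3224 - 36135*I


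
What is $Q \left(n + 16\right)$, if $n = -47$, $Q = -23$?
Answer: $713$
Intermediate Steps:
$Q \left(n + 16\right) = - 23 \left(-47 + 16\right) = \left(-23\right) \left(-31\right) = 713$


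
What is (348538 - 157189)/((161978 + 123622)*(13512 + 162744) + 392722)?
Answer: 191349/50339106322 ≈ 3.8012e-6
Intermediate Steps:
(348538 - 157189)/((161978 + 123622)*(13512 + 162744) + 392722) = 191349/(285600*176256 + 392722) = 191349/(50338713600 + 392722) = 191349/50339106322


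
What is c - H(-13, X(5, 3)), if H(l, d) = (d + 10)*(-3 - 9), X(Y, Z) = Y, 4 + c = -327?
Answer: -151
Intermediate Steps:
c = -331 (c = -4 - 327 = -331)
H(l, d) = -120 - 12*d (H(l, d) = (10 + d)*(-12) = -120 - 12*d)
c - H(-13, X(5, 3)) = -331 - (-120 - 12*5) = -331 - (-120 - 60) = -331 - 1*(-180) = -331 + 180 = -151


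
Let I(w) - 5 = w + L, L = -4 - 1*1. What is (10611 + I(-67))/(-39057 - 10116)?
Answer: -10544/49173 ≈ -0.21443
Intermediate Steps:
L = -5 (L = -4 - 1 = -5)
I(w) = w (I(w) = 5 + (w - 5) = 5 + (-5 + w) = w)
(10611 + I(-67))/(-39057 - 10116) = (10611 - 67)/(-39057 - 10116) = 10544/(-49173) = 10544*(-1/49173) = -10544/49173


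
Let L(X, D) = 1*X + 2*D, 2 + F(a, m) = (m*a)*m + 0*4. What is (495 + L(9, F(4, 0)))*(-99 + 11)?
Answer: -44000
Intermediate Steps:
F(a, m) = -2 + a*m**2 (F(a, m) = -2 + ((m*a)*m + 0*4) = -2 + ((a*m)*m + 0) = -2 + (a*m**2 + 0) = -2 + a*m**2)
L(X, D) = X + 2*D
(495 + L(9, F(4, 0)))*(-99 + 11) = (495 + (9 + 2*(-2 + 4*0**2)))*(-99 + 11) = (495 + (9 + 2*(-2 + 4*0)))*(-88) = (495 + (9 + 2*(-2 + 0)))*(-88) = (495 + (9 + 2*(-2)))*(-88) = (495 + (9 - 4))*(-88) = (495 + 5)*(-88) = 500*(-88) = -44000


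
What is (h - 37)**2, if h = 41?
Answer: 16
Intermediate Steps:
(h - 37)**2 = (41 - 37)**2 = 4**2 = 16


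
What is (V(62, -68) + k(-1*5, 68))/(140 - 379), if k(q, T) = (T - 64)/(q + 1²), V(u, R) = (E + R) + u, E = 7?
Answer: 0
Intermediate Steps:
V(u, R) = 7 + R + u (V(u, R) = (7 + R) + u = 7 + R + u)
k(q, T) = (-64 + T)/(1 + q) (k(q, T) = (-64 + T)/(q + 1) = (-64 + T)/(1 + q))
(V(62, -68) + k(-1*5, 68))/(140 - 379) = ((7 - 68 + 62) + (-64 + 68)/(1 - 1*5))/(140 - 379) = (1 + 4/(1 - 5))/(-239) = (1 + 4/(-4))*(-1/239) = (1 - ¼*4)*(-1/239) = (1 - 1)*(-1/239) = 0*(-1/239) = 0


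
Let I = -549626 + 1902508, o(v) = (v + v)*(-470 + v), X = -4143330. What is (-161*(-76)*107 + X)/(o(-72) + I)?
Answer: -1417039/715465 ≈ -1.9806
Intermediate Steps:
o(v) = 2*v*(-470 + v) (o(v) = (2*v)*(-470 + v) = 2*v*(-470 + v))
I = 1352882
(-161*(-76)*107 + X)/(o(-72) + I) = (-161*(-76)*107 - 4143330)/(2*(-72)*(-470 - 72) + 1352882) = (12236*107 - 4143330)/(2*(-72)*(-542) + 1352882) = (1309252 - 4143330)/(78048 + 1352882) = -2834078/1430930 = -2834078*1/1430930 = -1417039/715465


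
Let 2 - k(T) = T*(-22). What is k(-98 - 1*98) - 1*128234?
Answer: -132544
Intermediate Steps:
k(T) = 2 + 22*T (k(T) = 2 - T*(-22) = 2 - (-22)*T = 2 + 22*T)
k(-98 - 1*98) - 1*128234 = (2 + 22*(-98 - 1*98)) - 1*128234 = (2 + 22*(-98 - 98)) - 128234 = (2 + 22*(-196)) - 128234 = (2 - 4312) - 128234 = -4310 - 128234 = -132544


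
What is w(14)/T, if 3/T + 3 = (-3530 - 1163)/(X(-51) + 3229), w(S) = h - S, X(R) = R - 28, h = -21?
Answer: 14143/270 ≈ 52.381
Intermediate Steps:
X(R) = -28 + R
w(S) = -21 - S
T = -9450/14143 (T = 3/(-3 + (-3530 - 1163)/((-28 - 51) + 3229)) = 3/(-3 - 4693/(-79 + 3229)) = 3/(-3 - 4693/3150) = 3/(-14143/3150) = 3*(-3150/14143) = -9450/14143 ≈ -0.66817)
w(14)/T = (-21 - 1*14)/(-9450/14143) = (-21 - 14)*(-14143/9450) = -35*(-14143/9450) = 14143/270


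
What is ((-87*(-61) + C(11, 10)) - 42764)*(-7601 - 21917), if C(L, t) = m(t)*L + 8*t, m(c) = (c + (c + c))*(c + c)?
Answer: 908475486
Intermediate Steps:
m(c) = 6*c**2 (m(c) = (c + 2*c)*(2*c) = (3*c)*(2*c) = 6*c**2)
C(L, t) = 8*t + 6*L*t**2 (C(L, t) = (6*t**2)*L + 8*t = 6*L*t**2 + 8*t = 8*t + 6*L*t**2)
((-87*(-61) + C(11, 10)) - 42764)*(-7601 - 21917) = ((-87*(-61) + 2*10*(4 + 3*11*10)) - 42764)*(-7601 - 21917) = ((5307 + 2*10*(4 + 330)) - 42764)*(-29518) = ((5307 + 2*10*334) - 42764)*(-29518) = ((5307 + 6680) - 42764)*(-29518) = (11987 - 42764)*(-29518) = -30777*(-29518) = 908475486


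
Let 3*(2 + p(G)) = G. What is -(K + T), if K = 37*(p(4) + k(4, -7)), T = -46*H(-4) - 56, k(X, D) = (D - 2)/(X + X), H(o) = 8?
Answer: 11767/24 ≈ 490.29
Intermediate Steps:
p(G) = -2 + G/3
k(X, D) = (-2 + D)/(2*X) (k(X, D) = (-2 + D)/((2*X)) = (-2 + D)*(1/(2*X)) = (-2 + D)/(2*X))
T = -424 (T = -46*8 - 56 = -368 - 56 = -424)
K = -1591/24 (K = 37*((-2 + (⅓)*4) + (½)*(-2 - 7)/4) = 37*((-2 + 4/3) + (½)*(¼)*(-9)) = 37*(-⅔ - 9/8) = 37*(-43/24) = -1591/24 ≈ -66.292)
-(K + T) = -(-1591/24 - 424) = -1*(-11767/24) = 11767/24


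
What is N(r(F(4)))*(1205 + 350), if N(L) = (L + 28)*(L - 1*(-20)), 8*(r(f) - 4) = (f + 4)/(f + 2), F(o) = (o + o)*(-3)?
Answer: 2331245115/1936 ≈ 1.2042e+6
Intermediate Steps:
F(o) = -6*o (F(o) = (2*o)*(-3) = -6*o)
r(f) = 4 + (4 + f)/(8*(2 + f)) (r(f) = 4 + ((f + 4)/(f + 2))/8 = 4 + ((4 + f)/(2 + f))/8 = 4 + (4 + f)/(8*(2 + f)))
N(L) = (20 + L)*(28 + L) (N(L) = (28 + L)*(L + 20) = (28 + L)*(20 + L) = (20 + L)*(28 + L))
N(r(F(4)))*(1205 + 350) = (560 + ((68 + 33*(-6*4))/(8*(2 - 6*4)))**2 + 48*((68 + 33*(-6*4))/(8*(2 - 6*4))))*(1205 + 350) = (560 + ((68 + 33*(-24))/(8*(2 - 24)))**2 + 48*((68 + 33*(-24))/(8*(2 - 24))))*1555 = (560 + ((1/8)*(68 - 792)/(-22))**2 + 48*((1/8)*(68 - 792)/(-22)))*1555 = (560 + ((1/8)*(-1/22)*(-724))**2 + 48*((1/8)*(-1/22)*(-724)))*1555 = (560 + (181/44)**2 + 48*(181/44))*1555 = (560 + 32761/1936 + 2172/11)*1555 = (1499193/1936)*1555 = 2331245115/1936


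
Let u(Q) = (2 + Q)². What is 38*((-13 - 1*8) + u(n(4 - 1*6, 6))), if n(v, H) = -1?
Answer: -760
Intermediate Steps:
38*((-13 - 1*8) + u(n(4 - 1*6, 6))) = 38*((-13 - 1*8) + (2 - 1)²) = 38*((-13 - 8) + 1²) = 38*(-21 + 1) = 38*(-20) = -760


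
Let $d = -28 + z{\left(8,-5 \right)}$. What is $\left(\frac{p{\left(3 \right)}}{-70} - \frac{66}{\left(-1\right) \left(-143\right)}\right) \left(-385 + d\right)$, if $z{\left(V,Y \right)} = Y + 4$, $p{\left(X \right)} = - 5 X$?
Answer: $\frac{9315}{91} \approx 102.36$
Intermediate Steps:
$z{\left(V,Y \right)} = 4 + Y$
$d = -29$ ($d = -28 + \left(4 - 5\right) = -28 - 1 = -29$)
$\left(\frac{p{\left(3 \right)}}{-70} - \frac{66}{\left(-1\right) \left(-143\right)}\right) \left(-385 + d\right) = \left(\frac{\left(-5\right) 3}{-70} - \frac{66}{\left(-1\right) \left(-143\right)}\right) \left(-385 - 29\right) = \left(\left(-15\right) \left(- \frac{1}{70}\right) - \frac{66}{143}\right) \left(-414\right) = \left(\frac{3}{14} - \frac{6}{13}\right) \left(-414\right) = \left(- \frac{45}{182}\right) \left(-414\right) = \frac{9315}{91}$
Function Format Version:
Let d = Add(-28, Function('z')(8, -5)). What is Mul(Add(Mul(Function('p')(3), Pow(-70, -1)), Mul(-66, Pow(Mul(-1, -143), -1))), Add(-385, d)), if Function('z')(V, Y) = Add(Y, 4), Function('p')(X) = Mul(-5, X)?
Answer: Rational(9315, 91) ≈ 102.36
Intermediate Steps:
Function('z')(V, Y) = Add(4, Y)
d = -29 (d = Add(-28, Add(4, -5)) = Add(-28, -1) = -29)
Mul(Add(Mul(Function('p')(3), Pow(-70, -1)), Mul(-66, Pow(Mul(-1, -143), -1))), Add(-385, d)) = Mul(Add(Mul(Mul(-5, 3), Pow(-70, -1)), Mul(-66, Pow(Mul(-1, -143), -1))), Add(-385, -29)) = Mul(Add(Mul(-15, Rational(-1, 70)), Mul(-66, Pow(143, -1))), -414) = Mul(Add(Rational(3, 14), Mul(-66, Rational(1, 143))), -414) = Mul(Add(Rational(3, 14), Rational(-6, 13)), -414) = Mul(Rational(-45, 182), -414) = Rational(9315, 91)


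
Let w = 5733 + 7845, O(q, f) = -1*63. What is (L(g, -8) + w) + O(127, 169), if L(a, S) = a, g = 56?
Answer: 13571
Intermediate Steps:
O(q, f) = -63
w = 13578
(L(g, -8) + w) + O(127, 169) = (56 + 13578) - 63 = 13634 - 63 = 13571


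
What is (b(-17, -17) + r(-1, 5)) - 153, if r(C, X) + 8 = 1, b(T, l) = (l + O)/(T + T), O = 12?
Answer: -5435/34 ≈ -159.85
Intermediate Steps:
b(T, l) = (12 + l)/(2*T) (b(T, l) = (l + 12)/(T + T) = (12 + l)/((2*T)) = (12 + l)*(1/(2*T)) = (12 + l)/(2*T))
r(C, X) = -7 (r(C, X) = -8 + 1 = -7)
(b(-17, -17) + r(-1, 5)) - 153 = ((1/2)*(12 - 17)/(-17) - 7) - 153 = ((1/2)*(-1/17)*(-5) - 7) - 153 = (5/34 - 7) - 153 = -233/34 - 153 = -5435/34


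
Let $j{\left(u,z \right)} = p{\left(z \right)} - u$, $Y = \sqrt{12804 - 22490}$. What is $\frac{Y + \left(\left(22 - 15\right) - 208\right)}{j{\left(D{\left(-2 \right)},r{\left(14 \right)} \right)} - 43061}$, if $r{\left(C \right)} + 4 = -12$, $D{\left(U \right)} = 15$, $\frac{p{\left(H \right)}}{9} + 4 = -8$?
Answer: $\frac{201}{43184} - \frac{i \sqrt{9686}}{43184} \approx 0.0046545 - 0.002279 i$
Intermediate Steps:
$p{\left(H \right)} = -108$ ($p{\left(H \right)} = -36 + 9 \left(-8\right) = -36 - 72 = -108$)
$r{\left(C \right)} = -16$ ($r{\left(C \right)} = -4 - 12 = -16$)
$Y = i \sqrt{9686}$ ($Y = \sqrt{-9686} = i \sqrt{9686} \approx 98.417 i$)
$j{\left(u,z \right)} = -108 - u$
$\frac{Y + \left(\left(22 - 15\right) - 208\right)}{j{\left(D{\left(-2 \right)},r{\left(14 \right)} \right)} - 43061} = \frac{i \sqrt{9686} + \left(\left(22 - 15\right) - 208\right)}{\left(-108 - 15\right) - 43061} = \frac{i \sqrt{9686} + \left(7 - 208\right)}{-123 - 43061} = \frac{i \sqrt{9686} - 201}{-43184} = \left(-201 + i \sqrt{9686}\right) \left(- \frac{1}{43184}\right) = \frac{201}{43184} - \frac{i \sqrt{9686}}{43184}$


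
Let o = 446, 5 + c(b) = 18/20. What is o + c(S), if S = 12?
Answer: 4419/10 ≈ 441.90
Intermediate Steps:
c(b) = -41/10 (c(b) = -5 + 18/20 = -5 + 18*(1/20) = -5 + 9/10 = -41/10)
o + c(S) = 446 - 41/10 = 4419/10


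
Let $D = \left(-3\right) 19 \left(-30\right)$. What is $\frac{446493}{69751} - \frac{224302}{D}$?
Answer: $- \frac{7440892886}{59637105} \approx -124.77$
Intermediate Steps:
$D = 1710$ ($D = \left(-57\right) \left(-30\right) = 1710$)
$\frac{446493}{69751} - \frac{224302}{D} = \frac{446493}{69751} - \frac{224302}{1710} = 446493 \cdot \frac{1}{69751} - \frac{112151}{855} = \frac{446493}{69751} - \frac{112151}{855} = - \frac{7440892886}{59637105}$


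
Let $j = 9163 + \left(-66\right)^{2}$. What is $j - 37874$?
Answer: $-24355$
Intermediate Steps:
$j = 13519$ ($j = 9163 + 4356 = 13519$)
$j - 37874 = 13519 - 37874 = -24355$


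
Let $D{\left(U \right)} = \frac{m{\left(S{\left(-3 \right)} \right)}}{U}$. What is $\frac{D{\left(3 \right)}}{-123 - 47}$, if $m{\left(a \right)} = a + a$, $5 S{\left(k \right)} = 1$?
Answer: $- \frac{1}{1275} \approx -0.00078431$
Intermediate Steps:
$S{\left(k \right)} = \frac{1}{5}$ ($S{\left(k \right)} = \frac{1}{5} \cdot 1 = \frac{1}{5}$)
$m{\left(a \right)} = 2 a$
$D{\left(U \right)} = \frac{2}{5 U}$ ($D{\left(U \right)} = \frac{2 \cdot \frac{1}{5}}{U} = \frac{2}{5 U}$)
$\frac{D{\left(3 \right)}}{-123 - 47} = \frac{\frac{2}{5} \cdot \frac{1}{3}}{-123 - 47} = \frac{\frac{2}{5} \cdot \frac{1}{3}}{-170} = \frac{2}{15} \left(- \frac{1}{170}\right) = - \frac{1}{1275}$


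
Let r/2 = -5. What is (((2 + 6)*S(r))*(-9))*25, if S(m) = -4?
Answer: 7200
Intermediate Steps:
r = -10 (r = 2*(-5) = -10)
(((2 + 6)*S(r))*(-9))*25 = (((2 + 6)*(-4))*(-9))*25 = ((8*(-4))*(-9))*25 = -32*(-9)*25 = 288*25 = 7200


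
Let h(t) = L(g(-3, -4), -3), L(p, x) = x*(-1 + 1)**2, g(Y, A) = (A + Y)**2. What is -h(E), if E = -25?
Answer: 0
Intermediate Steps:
L(p, x) = 0 (L(p, x) = x*0**2 = x*0 = 0)
h(t) = 0
-h(E) = -1*0 = 0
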